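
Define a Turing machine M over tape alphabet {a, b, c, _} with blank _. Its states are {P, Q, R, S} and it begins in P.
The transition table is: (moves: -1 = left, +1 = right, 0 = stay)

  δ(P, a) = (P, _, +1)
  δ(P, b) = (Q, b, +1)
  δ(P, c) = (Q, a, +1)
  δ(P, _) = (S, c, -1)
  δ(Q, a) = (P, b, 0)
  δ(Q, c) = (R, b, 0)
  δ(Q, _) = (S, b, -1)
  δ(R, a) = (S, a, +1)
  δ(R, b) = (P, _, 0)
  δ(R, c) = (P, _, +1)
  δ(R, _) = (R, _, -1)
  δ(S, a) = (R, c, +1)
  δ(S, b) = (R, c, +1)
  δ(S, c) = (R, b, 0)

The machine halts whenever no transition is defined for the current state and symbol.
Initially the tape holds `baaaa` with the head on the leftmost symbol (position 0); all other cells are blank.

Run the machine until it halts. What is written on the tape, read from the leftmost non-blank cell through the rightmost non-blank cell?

bbbc_cc

P | [b]aaaa__   read b → write b, move +1, go to Q
Q | b[a]aaa__   read a → write b, move 0, go to P
P | b[b]aaa__   read b → write b, move +1, go to Q
Q | bb[a]aa__   read a → write b, move 0, go to P
P | bb[b]aa__   read b → write b, move +1, go to Q
Q | bbb[a]a__   read a → write b, move 0, go to P
P | bbb[b]a__   read b → write b, move +1, go to Q
Q | bbbb[a]__   read a → write b, move 0, go to P
P | bbbb[b]__   read b → write b, move +1, go to Q
Q | bbbbb[_]_   read _ → write b, move -1, go to S
S | bbbb[b]b_   read b → write c, move +1, go to R
R | bbbbc[b]_   read b → write _, move 0, go to P
P | bbbbc[_]_   read _ → write c, move -1, go to S
S | bbbb[c]c_   read c → write b, move 0, go to R
R | bbbb[b]c_   read b → write _, move 0, go to P
P | bbbb[_]c_   read _ → write c, move -1, go to S
S | bbb[b]cc_   read b → write c, move +1, go to R
R | bbbc[c]c_   read c → write _, move +1, go to P
P | bbbc_[c]_   read c → write a, move +1, go to Q
Q | bbbc_a[_]   read _ → write b, move -1, go to S
S | bbbc_[a]b   read a → write c, move +1, go to R
R | bbbc_c[b]   read b → write _, move 0, go to P
P | bbbc_c[_]   read _ → write c, move -1, go to S
S | bbbc_[c]c   read c → write b, move 0, go to R
R | bbbc_[b]c   read b → write _, move 0, go to P
P | bbbc_[_]c   read _ → write c, move -1, go to S
S | bbbc[_]cc
The non-blank tape span at halt is bbbc_cc.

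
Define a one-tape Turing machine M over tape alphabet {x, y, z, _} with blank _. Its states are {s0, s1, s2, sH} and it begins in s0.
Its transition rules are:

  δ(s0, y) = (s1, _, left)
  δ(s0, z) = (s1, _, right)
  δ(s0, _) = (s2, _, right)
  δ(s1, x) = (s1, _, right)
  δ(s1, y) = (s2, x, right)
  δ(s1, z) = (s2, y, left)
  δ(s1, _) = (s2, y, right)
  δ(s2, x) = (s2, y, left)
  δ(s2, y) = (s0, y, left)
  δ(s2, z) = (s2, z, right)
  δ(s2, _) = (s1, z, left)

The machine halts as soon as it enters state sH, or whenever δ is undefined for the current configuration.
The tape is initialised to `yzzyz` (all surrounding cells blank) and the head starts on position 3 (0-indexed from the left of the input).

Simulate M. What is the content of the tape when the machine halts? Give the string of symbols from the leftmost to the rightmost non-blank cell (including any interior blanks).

state=s0 head=3 tape=yzz[y]z_   (s0,y)→(s1,_,left)
state=s1 head=2 tape=yz[z]_z_   (s1,z)→(s2,y,left)
state=s2 head=1 tape=y[z]y_z_   (s2,z)→(s2,z,right)
state=s2 head=2 tape=yz[y]_z_   (s2,y)→(s0,y,left)
state=s0 head=1 tape=y[z]y_z_   (s0,z)→(s1,_,right)
state=s1 head=2 tape=y_[y]_z_   (s1,y)→(s2,x,right)
state=s2 head=3 tape=y_x[_]z_   (s2,_)→(s1,z,left)
state=s1 head=2 tape=y_[x]zz_   (s1,x)→(s1,_,right)
state=s1 head=3 tape=y__[z]z_   (s1,z)→(s2,y,left)
state=s2 head=2 tape=y_[_]yz_   (s2,_)→(s1,z,left)
state=s1 head=1 tape=y[_]zyz_   (s1,_)→(s2,y,right)
state=s2 head=2 tape=yy[z]yz_   (s2,z)→(s2,z,right)
state=s2 head=3 tape=yyz[y]z_   (s2,y)→(s0,y,left)
state=s0 head=2 tape=yy[z]yz_   (s0,z)→(s1,_,right)
state=s1 head=3 tape=yy_[y]z_   (s1,y)→(s2,x,right)
state=s2 head=4 tape=yy_x[z]_   (s2,z)→(s2,z,right)
state=s2 head=5 tape=yy_xz[_]   (s2,_)→(s1,z,left)
state=s1 head=4 tape=yy_x[z]z   (s1,z)→(s2,y,left)
state=s2 head=3 tape=yy_[x]yz   (s2,x)→(s2,y,left)
state=s2 head=2 tape=yy[_]yyz   (s2,_)→(s1,z,left)
state=s1 head=1 tape=y[y]zyyz   (s1,y)→(s2,x,right)
state=s2 head=2 tape=yx[z]yyz   (s2,z)→(s2,z,right)
state=s2 head=3 tape=yxz[y]yz   (s2,y)→(s0,y,left)
state=s0 head=2 tape=yx[z]yyz   (s0,z)→(s1,_,right)
state=s1 head=3 tape=yx_[y]yz   (s1,y)→(s2,x,right)
state=s2 head=4 tape=yx_x[y]z   (s2,y)→(s0,y,left)
state=s0 head=3 tape=yx_[x]yz
The non-blank tape span at halt is yx_xyz.

yx_xyz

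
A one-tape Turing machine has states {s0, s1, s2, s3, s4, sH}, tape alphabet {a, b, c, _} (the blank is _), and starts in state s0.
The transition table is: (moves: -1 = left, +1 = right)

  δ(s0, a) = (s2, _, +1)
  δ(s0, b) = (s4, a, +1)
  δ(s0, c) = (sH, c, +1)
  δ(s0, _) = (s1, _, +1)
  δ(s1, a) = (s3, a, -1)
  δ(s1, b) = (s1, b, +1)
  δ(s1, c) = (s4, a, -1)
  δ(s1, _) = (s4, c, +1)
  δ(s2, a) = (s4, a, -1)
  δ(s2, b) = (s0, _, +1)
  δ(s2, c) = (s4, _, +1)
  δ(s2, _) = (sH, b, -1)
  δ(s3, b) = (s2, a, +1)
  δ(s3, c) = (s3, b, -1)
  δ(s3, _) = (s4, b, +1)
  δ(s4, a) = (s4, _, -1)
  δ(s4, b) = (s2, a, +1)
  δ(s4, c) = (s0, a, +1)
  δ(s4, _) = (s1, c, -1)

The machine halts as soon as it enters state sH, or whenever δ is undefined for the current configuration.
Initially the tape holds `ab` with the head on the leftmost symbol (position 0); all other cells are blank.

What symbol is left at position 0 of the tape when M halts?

_

s0 | [a]b_______   read a → write _, move +1, go to s2
s2 | _[b]_______   read b → write _, move +1, go to s0
s0 | __[_]______   read _ → write _, move +1, go to s1
s1 | ___[_]_____   read _ → write c, move +1, go to s4
s4 | ___c[_]____   read _ → write c, move -1, go to s1
s1 | ___[c]c____   read c → write a, move -1, go to s4
s4 | __[_]ac____   read _ → write c, move -1, go to s1
s1 | _[_]cac____   read _ → write c, move +1, go to s4
s4 | _c[c]ac____   read c → write a, move +1, go to s0
s0 | _ca[a]c____   read a → write _, move +1, go to s2
s2 | _ca_[c]____   read c → write _, move +1, go to s4
s4 | _ca__[_]___   read _ → write c, move -1, go to s1
s1 | _ca_[_]c___   read _ → write c, move +1, go to s4
s4 | _ca_c[c]___   read c → write a, move +1, go to s0
s0 | _ca_ca[_]__   read _ → write _, move +1, go to s1
s1 | _ca_ca_[_]_   read _ → write c, move +1, go to s4
s4 | _ca_ca_c[_]   read _ → write c, move -1, go to s1
s1 | _ca_ca_[c]c   read c → write a, move -1, go to s4
s4 | _ca_ca[_]ac   read _ → write c, move -1, go to s1
s1 | _ca_c[a]cac   read a → write a, move -1, go to s3
s3 | _ca_[c]acac   read c → write b, move -1, go to s3
s3 | _ca[_]bacac   read _ → write b, move +1, go to s4
s4 | _cab[b]acac   read b → write a, move +1, go to s2
s2 | _caba[a]cac   read a → write a, move -1, go to s4
s4 | _cab[a]acac   read a → write _, move -1, go to s4
s4 | _ca[b]_acac   read b → write a, move +1, go to s2
s2 | _caa[_]acac   read _ → write b, move -1, go to sH
sH | _ca[a]bacac
Cell 0 holds _ when M halts.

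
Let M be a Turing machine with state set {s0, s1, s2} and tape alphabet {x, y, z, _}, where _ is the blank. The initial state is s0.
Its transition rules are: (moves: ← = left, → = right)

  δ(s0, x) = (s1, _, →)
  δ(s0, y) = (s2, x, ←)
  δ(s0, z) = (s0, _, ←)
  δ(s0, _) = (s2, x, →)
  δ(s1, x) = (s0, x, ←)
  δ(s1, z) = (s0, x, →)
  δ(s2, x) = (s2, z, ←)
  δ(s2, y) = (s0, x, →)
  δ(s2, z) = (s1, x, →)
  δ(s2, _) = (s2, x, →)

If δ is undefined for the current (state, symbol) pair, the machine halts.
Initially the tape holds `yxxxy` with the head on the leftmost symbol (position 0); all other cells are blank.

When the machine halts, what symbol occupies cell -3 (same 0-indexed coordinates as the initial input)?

x

s0 | ___[y]xxxy   read y → write x, move ←, go to s2
s2 | __[_]xxxxy   read _ → write x, move →, go to s2
s2 | __x[x]xxxy   read x → write z, move ←, go to s2
s2 | __[x]zxxxy   read x → write z, move ←, go to s2
s2 | _[_]zzxxxy   read _ → write x, move →, go to s2
s2 | _x[z]zxxxy   read z → write x, move →, go to s1
s1 | _xx[z]xxxy   read z → write x, move →, go to s0
s0 | _xxx[x]xxy   read x → write _, move →, go to s1
s1 | _xxx_[x]xy   read x → write x, move ←, go to s0
s0 | _xxx[_]xxy   read _ → write x, move →, go to s2
s2 | _xxxx[x]xy   read x → write z, move ←, go to s2
s2 | _xxx[x]zxy   read x → write z, move ←, go to s2
s2 | _xx[x]zzxy   read x → write z, move ←, go to s2
s2 | _x[x]zzzxy   read x → write z, move ←, go to s2
s2 | _[x]zzzzxy   read x → write z, move ←, go to s2
s2 | [_]zzzzzxy   read _ → write x, move →, go to s2
s2 | x[z]zzzzxy   read z → write x, move →, go to s1
s1 | xx[z]zzzxy   read z → write x, move →, go to s0
s0 | xxx[z]zzxy   read z → write _, move ←, go to s0
s0 | xx[x]_zzxy   read x → write _, move →, go to s1
s1 | xx_[_]zzxy
Cell -3 holds x when M halts.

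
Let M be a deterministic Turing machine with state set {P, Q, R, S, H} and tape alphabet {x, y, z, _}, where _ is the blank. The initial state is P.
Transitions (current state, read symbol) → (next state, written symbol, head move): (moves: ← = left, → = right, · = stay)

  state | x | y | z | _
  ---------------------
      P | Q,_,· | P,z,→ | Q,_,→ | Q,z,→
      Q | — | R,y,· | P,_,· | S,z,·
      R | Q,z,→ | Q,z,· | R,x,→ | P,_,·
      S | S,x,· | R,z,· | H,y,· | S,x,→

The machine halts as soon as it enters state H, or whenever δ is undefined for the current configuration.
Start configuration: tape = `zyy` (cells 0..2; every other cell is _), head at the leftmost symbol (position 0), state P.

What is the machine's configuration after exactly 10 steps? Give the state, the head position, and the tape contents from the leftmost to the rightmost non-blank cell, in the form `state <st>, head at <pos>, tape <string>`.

state=P head=0 tape=[z]yy_   (P,z)→(Q,_,→)
state=Q head=1 tape=_[y]y_   (Q,y)→(R,y,·)
state=R head=1 tape=_[y]y_   (R,y)→(Q,z,·)
state=Q head=1 tape=_[z]y_   (Q,z)→(P,_,·)
state=P head=1 tape=_[_]y_   (P,_)→(Q,z,→)
state=Q head=2 tape=_z[y]_   (Q,y)→(R,y,·)
state=R head=2 tape=_z[y]_   (R,y)→(Q,z,·)
state=Q head=2 tape=_z[z]_   (Q,z)→(P,_,·)
state=P head=2 tape=_z[_]_   (P,_)→(Q,z,→)
state=Q head=3 tape=_zz[_]   (Q,_)→(S,z,·)
state=S head=3 tape=_zz[z]
After 10 steps: state S, head at 3, tape zzz.

state S, head at 3, tape zzz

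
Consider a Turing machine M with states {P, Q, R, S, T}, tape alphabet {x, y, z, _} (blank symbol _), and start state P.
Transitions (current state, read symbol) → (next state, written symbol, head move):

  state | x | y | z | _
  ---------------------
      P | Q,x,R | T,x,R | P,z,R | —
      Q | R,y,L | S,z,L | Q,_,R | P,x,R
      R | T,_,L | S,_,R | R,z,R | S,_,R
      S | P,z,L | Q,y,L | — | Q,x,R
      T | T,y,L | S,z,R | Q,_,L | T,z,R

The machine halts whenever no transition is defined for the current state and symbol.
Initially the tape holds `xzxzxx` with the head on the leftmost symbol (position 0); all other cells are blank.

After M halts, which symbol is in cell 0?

state=P head=0 tape=_[x]zxzxx   (P,x)→(Q,x,R)
state=Q head=1 tape=_x[z]xzxx   (Q,z)→(Q,_,R)
state=Q head=2 tape=_x_[x]zxx   (Q,x)→(R,y,L)
state=R head=1 tape=_x[_]yzxx   (R,_)→(S,_,R)
state=S head=2 tape=_x_[y]zxx   (S,y)→(Q,y,L)
state=Q head=1 tape=_x[_]yzxx   (Q,_)→(P,x,R)
state=P head=2 tape=_xx[y]zxx   (P,y)→(T,x,R)
state=T head=3 tape=_xxx[z]xx   (T,z)→(Q,_,L)
state=Q head=2 tape=_xx[x]_xx   (Q,x)→(R,y,L)
state=R head=1 tape=_x[x]y_xx   (R,x)→(T,_,L)
state=T head=0 tape=_[x]_y_xx   (T,x)→(T,y,L)
state=T head=-1 tape=[_]y_y_xx   (T,_)→(T,z,R)
state=T head=0 tape=z[y]_y_xx   (T,y)→(S,z,R)
state=S head=1 tape=zz[_]y_xx   (S,_)→(Q,x,R)
state=Q head=2 tape=zzx[y]_xx   (Q,y)→(S,z,L)
state=S head=1 tape=zz[x]z_xx   (S,x)→(P,z,L)
state=P head=0 tape=z[z]zz_xx   (P,z)→(P,z,R)
state=P head=1 tape=zz[z]z_xx   (P,z)→(P,z,R)
state=P head=2 tape=zzz[z]_xx   (P,z)→(P,z,R)
state=P head=3 tape=zzzz[_]xx
Cell 0 holds z when M halts.

z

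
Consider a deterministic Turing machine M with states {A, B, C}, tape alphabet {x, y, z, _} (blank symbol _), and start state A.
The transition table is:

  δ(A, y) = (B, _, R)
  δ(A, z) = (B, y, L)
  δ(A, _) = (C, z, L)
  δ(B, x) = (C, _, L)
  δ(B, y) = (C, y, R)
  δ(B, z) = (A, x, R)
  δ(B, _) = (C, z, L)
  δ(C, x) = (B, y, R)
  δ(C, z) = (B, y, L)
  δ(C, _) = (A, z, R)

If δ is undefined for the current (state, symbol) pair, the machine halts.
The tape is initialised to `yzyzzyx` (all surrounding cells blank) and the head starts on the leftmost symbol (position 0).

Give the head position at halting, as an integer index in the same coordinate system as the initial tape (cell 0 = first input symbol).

state=A head=0 tape=__[y]zyzzyx   (A,y)→(B,_,R)
state=B head=1 tape=___[z]yzzyx   (B,z)→(A,x,R)
state=A head=2 tape=___x[y]zzyx   (A,y)→(B,_,R)
state=B head=3 tape=___x_[z]zyx   (B,z)→(A,x,R)
state=A head=4 tape=___x_x[z]yx   (A,z)→(B,y,L)
state=B head=3 tape=___x_[x]yyx   (B,x)→(C,_,L)
state=C head=2 tape=___x[_]_yyx   (C,_)→(A,z,R)
state=A head=3 tape=___xz[_]yyx   (A,_)→(C,z,L)
state=C head=2 tape=___x[z]zyyx   (C,z)→(B,y,L)
state=B head=1 tape=___[x]yzyyx   (B,x)→(C,_,L)
state=C head=0 tape=__[_]_yzyyx   (C,_)→(A,z,R)
state=A head=1 tape=__z[_]yzyyx   (A,_)→(C,z,L)
state=C head=0 tape=__[z]zyzyyx   (C,z)→(B,y,L)
state=B head=-1 tape=_[_]yzyzyyx   (B,_)→(C,z,L)
state=C head=-2 tape=[_]zyzyzyyx   (C,_)→(A,z,R)
state=A head=-1 tape=z[z]yzyzyyx   (A,z)→(B,y,L)
state=B head=-2 tape=[z]yyzyzyyx   (B,z)→(A,x,R)
state=A head=-1 tape=x[y]yzyzyyx   (A,y)→(B,_,R)
state=B head=0 tape=x_[y]zyzyyx   (B,y)→(C,y,R)
state=C head=1 tape=x_y[z]yzyyx   (C,z)→(B,y,L)
state=B head=0 tape=x_[y]yyzyyx   (B,y)→(C,y,R)
state=C head=1 tape=x_y[y]yzyyx
At halt the head is at cell 1.

1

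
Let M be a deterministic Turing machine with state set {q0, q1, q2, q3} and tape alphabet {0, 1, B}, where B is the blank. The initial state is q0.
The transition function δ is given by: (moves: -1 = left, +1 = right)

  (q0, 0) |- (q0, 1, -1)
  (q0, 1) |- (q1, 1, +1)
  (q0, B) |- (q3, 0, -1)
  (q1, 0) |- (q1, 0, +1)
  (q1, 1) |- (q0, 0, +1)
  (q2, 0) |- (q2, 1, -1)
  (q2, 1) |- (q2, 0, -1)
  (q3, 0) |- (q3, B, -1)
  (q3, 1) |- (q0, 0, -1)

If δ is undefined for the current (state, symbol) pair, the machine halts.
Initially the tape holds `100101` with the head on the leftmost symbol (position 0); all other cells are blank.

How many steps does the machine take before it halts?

q0 | [1]00101B   read 1 → write 1, move +1, go to q1
q1 | 1[0]0101B   read 0 → write 0, move +1, go to q1
q1 | 10[0]101B   read 0 → write 0, move +1, go to q1
q1 | 100[1]01B   read 1 → write 0, move +1, go to q0
q0 | 1000[0]1B   read 0 → write 1, move -1, go to q0
q0 | 100[0]11B   read 0 → write 1, move -1, go to q0
q0 | 10[0]111B   read 0 → write 1, move -1, go to q0
q0 | 1[0]1111B   read 0 → write 1, move -1, go to q0
q0 | [1]11111B   read 1 → write 1, move +1, go to q1
q1 | 1[1]1111B   read 1 → write 0, move +1, go to q0
q0 | 10[1]111B   read 1 → write 1, move +1, go to q1
q1 | 101[1]11B   read 1 → write 0, move +1, go to q0
q0 | 1010[1]1B   read 1 → write 1, move +1, go to q1
q1 | 10101[1]B   read 1 → write 0, move +1, go to q0
q0 | 101010[B]   read B → write 0, move -1, go to q3
q3 | 10101[0]0   read 0 → write B, move -1, go to q3
q3 | 1010[1]B0   read 1 → write 0, move -1, go to q0
q0 | 101[0]0B0   read 0 → write 1, move -1, go to q0
q0 | 10[1]10B0   read 1 → write 1, move +1, go to q1
q1 | 101[1]0B0   read 1 → write 0, move +1, go to q0
q0 | 1010[0]B0   read 0 → write 1, move -1, go to q0
q0 | 101[0]1B0   read 0 → write 1, move -1, go to q0
q0 | 10[1]11B0   read 1 → write 1, move +1, go to q1
q1 | 101[1]1B0   read 1 → write 0, move +1, go to q0
q0 | 1010[1]B0   read 1 → write 1, move +1, go to q1
q1 | 10101[B]0
M halts after 25 transitions.

25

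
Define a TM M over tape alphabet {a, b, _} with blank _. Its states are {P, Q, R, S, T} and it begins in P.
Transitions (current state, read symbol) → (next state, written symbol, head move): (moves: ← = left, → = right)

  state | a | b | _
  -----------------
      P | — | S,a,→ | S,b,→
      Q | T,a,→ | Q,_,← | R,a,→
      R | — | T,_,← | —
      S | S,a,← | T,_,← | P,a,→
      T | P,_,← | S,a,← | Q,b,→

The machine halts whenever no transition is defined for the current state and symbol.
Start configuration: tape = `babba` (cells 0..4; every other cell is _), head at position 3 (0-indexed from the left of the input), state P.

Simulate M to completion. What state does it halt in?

P

state=P head=3 tape=bab[b]a   (P,b)→(S,a,→)
state=S head=4 tape=baba[a]   (S,a)→(S,a,←)
state=S head=3 tape=bab[a]a   (S,a)→(S,a,←)
state=S head=2 tape=ba[b]aa   (S,b)→(T,_,←)
state=T head=1 tape=b[a]_aa   (T,a)→(P,_,←)
state=P head=0 tape=[b]__aa   (P,b)→(S,a,→)
state=S head=1 tape=a[_]_aa   (S,_)→(P,a,→)
state=P head=2 tape=aa[_]aa   (P,_)→(S,b,→)
state=S head=3 tape=aab[a]a   (S,a)→(S,a,←)
state=S head=2 tape=aa[b]aa   (S,b)→(T,_,←)
state=T head=1 tape=a[a]_aa   (T,a)→(P,_,←)
state=P head=0 tape=[a]__aa
No transition is defined for (P, a); M halts in state P.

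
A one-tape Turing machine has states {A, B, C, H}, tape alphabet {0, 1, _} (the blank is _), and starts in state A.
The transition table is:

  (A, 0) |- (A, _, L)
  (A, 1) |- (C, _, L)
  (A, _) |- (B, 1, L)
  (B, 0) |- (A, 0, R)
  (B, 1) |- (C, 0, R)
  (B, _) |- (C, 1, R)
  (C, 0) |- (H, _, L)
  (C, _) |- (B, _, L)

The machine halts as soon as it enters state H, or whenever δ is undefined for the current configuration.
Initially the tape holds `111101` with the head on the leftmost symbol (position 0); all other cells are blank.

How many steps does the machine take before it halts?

11

state=A head=0 tape=___[1]11101   (A,1)→(C,_,L)
state=C head=-1 tape=__[_]_11101   (C,_)→(B,_,L)
state=B head=-2 tape=_[_]__11101   (B,_)→(C,1,R)
state=C head=-1 tape=_1[_]_11101   (C,_)→(B,_,L)
state=B head=-2 tape=_[1]__11101   (B,1)→(C,0,R)
state=C head=-1 tape=_0[_]_11101   (C,_)→(B,_,L)
state=B head=-2 tape=_[0]__11101   (B,0)→(A,0,R)
state=A head=-1 tape=_0[_]_11101   (A,_)→(B,1,L)
state=B head=-2 tape=_[0]1_11101   (B,0)→(A,0,R)
state=A head=-1 tape=_0[1]_11101   (A,1)→(C,_,L)
state=C head=-2 tape=_[0]__11101   (C,0)→(H,_,L)
state=H head=-3 tape=[_]___11101
M halts after 11 transitions.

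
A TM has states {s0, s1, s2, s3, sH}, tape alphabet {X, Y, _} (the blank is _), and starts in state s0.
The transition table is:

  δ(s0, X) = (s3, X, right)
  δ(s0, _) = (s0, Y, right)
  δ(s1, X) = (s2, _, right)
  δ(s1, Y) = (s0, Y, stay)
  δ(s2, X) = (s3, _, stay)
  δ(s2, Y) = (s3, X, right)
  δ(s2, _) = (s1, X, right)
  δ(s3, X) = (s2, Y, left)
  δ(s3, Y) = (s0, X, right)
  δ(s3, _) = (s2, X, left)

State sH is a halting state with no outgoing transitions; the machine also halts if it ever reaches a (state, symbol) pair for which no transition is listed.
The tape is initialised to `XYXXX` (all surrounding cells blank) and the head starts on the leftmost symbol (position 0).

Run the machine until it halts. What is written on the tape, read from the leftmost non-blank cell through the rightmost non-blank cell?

state=s0 head=0 tape=_[X]YXXX___   (s0,X)→(s3,X,right)
state=s3 head=1 tape=_X[Y]XXX___   (s3,Y)→(s0,X,right)
state=s0 head=2 tape=_XX[X]XX___   (s0,X)→(s3,X,right)
state=s3 head=3 tape=_XXX[X]X___   (s3,X)→(s2,Y,left)
state=s2 head=2 tape=_XX[X]YX___   (s2,X)→(s3,_,stay)
state=s3 head=2 tape=_XX[_]YX___   (s3,_)→(s2,X,left)
state=s2 head=1 tape=_X[X]XYX___   (s2,X)→(s3,_,stay)
state=s3 head=1 tape=_X[_]XYX___   (s3,_)→(s2,X,left)
state=s2 head=0 tape=_[X]XXYX___   (s2,X)→(s3,_,stay)
state=s3 head=0 tape=_[_]XXYX___   (s3,_)→(s2,X,left)
state=s2 head=-1 tape=[_]XXXYX___   (s2,_)→(s1,X,right)
state=s1 head=0 tape=X[X]XXYX___   (s1,X)→(s2,_,right)
state=s2 head=1 tape=X_[X]XYX___   (s2,X)→(s3,_,stay)
state=s3 head=1 tape=X_[_]XYX___   (s3,_)→(s2,X,left)
state=s2 head=0 tape=X[_]XXYX___   (s2,_)→(s1,X,right)
state=s1 head=1 tape=XX[X]XYX___   (s1,X)→(s2,_,right)
state=s2 head=2 tape=XX_[X]YX___   (s2,X)→(s3,_,stay)
state=s3 head=2 tape=XX_[_]YX___   (s3,_)→(s2,X,left)
state=s2 head=1 tape=XX[_]XYX___   (s2,_)→(s1,X,right)
state=s1 head=2 tape=XXX[X]YX___   (s1,X)→(s2,_,right)
state=s2 head=3 tape=XXX_[Y]X___   (s2,Y)→(s3,X,right)
state=s3 head=4 tape=XXX_X[X]___   (s3,X)→(s2,Y,left)
state=s2 head=3 tape=XXX_[X]Y___   (s2,X)→(s3,_,stay)
state=s3 head=3 tape=XXX_[_]Y___   (s3,_)→(s2,X,left)
state=s2 head=2 tape=XXX[_]XY___   (s2,_)→(s1,X,right)
state=s1 head=3 tape=XXXX[X]Y___   (s1,X)→(s2,_,right)
state=s2 head=4 tape=XXXX_[Y]___   (s2,Y)→(s3,X,right)
state=s3 head=5 tape=XXXX_X[_]__   (s3,_)→(s2,X,left)
state=s2 head=4 tape=XXXX_[X]X__   (s2,X)→(s3,_,stay)
state=s3 head=4 tape=XXXX_[_]X__   (s3,_)→(s2,X,left)
state=s2 head=3 tape=XXXX[_]XX__   (s2,_)→(s1,X,right)
state=s1 head=4 tape=XXXXX[X]X__   (s1,X)→(s2,_,right)
state=s2 head=5 tape=XXXXX_[X]__   (s2,X)→(s3,_,stay)
state=s3 head=5 tape=XXXXX_[_]__   (s3,_)→(s2,X,left)
state=s2 head=4 tape=XXXXX[_]X__   (s2,_)→(s1,X,right)
state=s1 head=5 tape=XXXXXX[X]__   (s1,X)→(s2,_,right)
state=s2 head=6 tape=XXXXXX_[_]_   (s2,_)→(s1,X,right)
state=s1 head=7 tape=XXXXXX_X[_]
The non-blank tape span at halt is XXXXXX_X.

XXXXXX_X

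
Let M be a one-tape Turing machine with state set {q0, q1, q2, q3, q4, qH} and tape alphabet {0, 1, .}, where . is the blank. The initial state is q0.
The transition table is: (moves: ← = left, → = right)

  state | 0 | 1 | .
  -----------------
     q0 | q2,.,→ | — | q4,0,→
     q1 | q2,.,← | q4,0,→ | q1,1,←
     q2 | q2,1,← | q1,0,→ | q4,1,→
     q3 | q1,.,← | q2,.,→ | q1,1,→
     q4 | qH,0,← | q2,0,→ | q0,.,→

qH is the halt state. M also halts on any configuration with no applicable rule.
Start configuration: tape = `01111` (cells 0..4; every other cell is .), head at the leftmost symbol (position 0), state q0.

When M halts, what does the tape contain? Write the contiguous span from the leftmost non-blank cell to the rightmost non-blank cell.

state=q0 head=0 tape=[0]1111.   (q0,0)→(q2,.,→)
state=q2 head=1 tape=.[1]111.   (q2,1)→(q1,0,→)
state=q1 head=2 tape=.0[1]11.   (q1,1)→(q4,0,→)
state=q4 head=3 tape=.00[1]1.   (q4,1)→(q2,0,→)
state=q2 head=4 tape=.000[1].   (q2,1)→(q1,0,→)
state=q1 head=5 tape=.0000[.]   (q1,.)→(q1,1,←)
state=q1 head=4 tape=.000[0]1   (q1,0)→(q2,.,←)
state=q2 head=3 tape=.00[0].1   (q2,0)→(q2,1,←)
state=q2 head=2 tape=.0[0]1.1   (q2,0)→(q2,1,←)
state=q2 head=1 tape=.[0]11.1   (q2,0)→(q2,1,←)
state=q2 head=0 tape=[.]111.1   (q2,.)→(q4,1,→)
state=q4 head=1 tape=1[1]11.1   (q4,1)→(q2,0,→)
state=q2 head=2 tape=10[1]1.1   (q2,1)→(q1,0,→)
state=q1 head=3 tape=100[1].1   (q1,1)→(q4,0,→)
state=q4 head=4 tape=1000[.]1   (q4,.)→(q0,.,→)
state=q0 head=5 tape=1000.[1]
The non-blank tape span at halt is 1000.1.

1000.1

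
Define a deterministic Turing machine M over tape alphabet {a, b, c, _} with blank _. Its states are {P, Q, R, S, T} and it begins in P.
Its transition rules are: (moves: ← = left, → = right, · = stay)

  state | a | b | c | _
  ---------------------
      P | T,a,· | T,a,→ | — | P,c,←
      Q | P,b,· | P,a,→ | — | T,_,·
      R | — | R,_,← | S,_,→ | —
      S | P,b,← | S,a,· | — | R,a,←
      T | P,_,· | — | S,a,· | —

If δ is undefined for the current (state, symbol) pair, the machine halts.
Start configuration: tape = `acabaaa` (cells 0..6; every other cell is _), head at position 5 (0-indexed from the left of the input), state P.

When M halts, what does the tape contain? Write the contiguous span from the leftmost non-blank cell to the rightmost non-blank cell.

state=P head=5 tape=acaba[a]a   (P,a)→(T,a,·)
state=T head=5 tape=acaba[a]a   (T,a)→(P,_,·)
state=P head=5 tape=acaba[_]a   (P,_)→(P,c,←)
state=P head=4 tape=acab[a]ca   (P,a)→(T,a,·)
state=T head=4 tape=acab[a]ca   (T,a)→(P,_,·)
state=P head=4 tape=acab[_]ca   (P,_)→(P,c,←)
state=P head=3 tape=aca[b]cca   (P,b)→(T,a,→)
state=T head=4 tape=acaa[c]ca   (T,c)→(S,a,·)
state=S head=4 tape=acaa[a]ca   (S,a)→(P,b,←)
state=P head=3 tape=aca[a]bca   (P,a)→(T,a,·)
state=T head=3 tape=aca[a]bca   (T,a)→(P,_,·)
state=P head=3 tape=aca[_]bca   (P,_)→(P,c,←)
state=P head=2 tape=ac[a]cbca   (P,a)→(T,a,·)
state=T head=2 tape=ac[a]cbca   (T,a)→(P,_,·)
state=P head=2 tape=ac[_]cbca   (P,_)→(P,c,←)
state=P head=1 tape=a[c]ccbca
The non-blank tape span at halt is acccbca.

acccbca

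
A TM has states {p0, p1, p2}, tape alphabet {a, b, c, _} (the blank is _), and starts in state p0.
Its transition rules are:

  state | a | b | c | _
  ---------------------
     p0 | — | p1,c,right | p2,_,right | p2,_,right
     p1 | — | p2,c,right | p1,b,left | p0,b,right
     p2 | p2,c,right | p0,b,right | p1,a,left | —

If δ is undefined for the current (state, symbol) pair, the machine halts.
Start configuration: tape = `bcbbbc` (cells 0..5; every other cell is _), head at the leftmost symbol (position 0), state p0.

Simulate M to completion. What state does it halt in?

state=p0 head=0 tape=_[b]cbbbc   (p0,b)→(p1,c,right)
state=p1 head=1 tape=_c[c]bbbc   (p1,c)→(p1,b,left)
state=p1 head=0 tape=_[c]bbbbc   (p1,c)→(p1,b,left)
state=p1 head=-1 tape=[_]bbbbbc   (p1,_)→(p0,b,right)
state=p0 head=0 tape=b[b]bbbbc   (p0,b)→(p1,c,right)
state=p1 head=1 tape=bc[b]bbbc   (p1,b)→(p2,c,right)
state=p2 head=2 tape=bcc[b]bbc   (p2,b)→(p0,b,right)
state=p0 head=3 tape=bccb[b]bc   (p0,b)→(p1,c,right)
state=p1 head=4 tape=bccbc[b]c   (p1,b)→(p2,c,right)
state=p2 head=5 tape=bccbcc[c]   (p2,c)→(p1,a,left)
state=p1 head=4 tape=bccbc[c]a   (p1,c)→(p1,b,left)
state=p1 head=3 tape=bccb[c]ba   (p1,c)→(p1,b,left)
state=p1 head=2 tape=bcc[b]bba   (p1,b)→(p2,c,right)
state=p2 head=3 tape=bccc[b]ba   (p2,b)→(p0,b,right)
state=p0 head=4 tape=bcccb[b]a   (p0,b)→(p1,c,right)
state=p1 head=5 tape=bcccbc[a]
No transition is defined for (p1, a); M halts in state p1.

p1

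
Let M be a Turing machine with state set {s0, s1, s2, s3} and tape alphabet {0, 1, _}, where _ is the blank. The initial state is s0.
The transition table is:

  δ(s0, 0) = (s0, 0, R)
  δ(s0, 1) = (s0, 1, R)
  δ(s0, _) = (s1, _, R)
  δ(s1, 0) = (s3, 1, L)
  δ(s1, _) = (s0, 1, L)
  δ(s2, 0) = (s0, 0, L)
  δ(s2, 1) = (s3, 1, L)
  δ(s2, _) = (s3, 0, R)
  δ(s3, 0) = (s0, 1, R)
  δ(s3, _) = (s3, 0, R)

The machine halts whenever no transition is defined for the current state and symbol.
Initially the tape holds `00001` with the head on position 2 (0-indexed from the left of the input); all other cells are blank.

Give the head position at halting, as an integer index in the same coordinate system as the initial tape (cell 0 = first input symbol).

6

s0 | 00[0]01__   read 0 → write 0, move R, go to s0
s0 | 000[0]1__   read 0 → write 0, move R, go to s0
s0 | 0000[1]__   read 1 → write 1, move R, go to s0
s0 | 00001[_]_   read _ → write _, move R, go to s1
s1 | 00001_[_]   read _ → write 1, move L, go to s0
s0 | 00001[_]1   read _ → write _, move R, go to s1
s1 | 00001_[1]
At halt the head is at cell 6.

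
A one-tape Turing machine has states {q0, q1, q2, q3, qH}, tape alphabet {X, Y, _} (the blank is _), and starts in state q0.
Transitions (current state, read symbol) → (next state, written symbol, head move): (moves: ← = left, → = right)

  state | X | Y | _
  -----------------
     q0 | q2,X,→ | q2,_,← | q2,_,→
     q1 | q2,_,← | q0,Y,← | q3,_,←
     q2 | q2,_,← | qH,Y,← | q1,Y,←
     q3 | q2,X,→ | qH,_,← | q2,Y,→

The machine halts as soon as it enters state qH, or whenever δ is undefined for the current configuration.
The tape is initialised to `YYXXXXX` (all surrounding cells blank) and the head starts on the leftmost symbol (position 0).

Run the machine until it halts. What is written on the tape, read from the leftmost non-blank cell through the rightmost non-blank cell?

YYY_YXXXXX

q0 | ____[Y]YXXXXX   read Y → write _, move ←, go to q2
q2 | ___[_]_YXXXXX   read _ → write Y, move ←, go to q1
q1 | __[_]Y_YXXXXX   read _ → write _, move ←, go to q3
q3 | _[_]_Y_YXXXXX   read _ → write Y, move →, go to q2
q2 | _Y[_]Y_YXXXXX   read _ → write Y, move ←, go to q1
q1 | _[Y]YY_YXXXXX   read Y → write Y, move ←, go to q0
q0 | [_]YYY_YXXXXX   read _ → write _, move →, go to q2
q2 | _[Y]YY_YXXXXX   read Y → write Y, move ←, go to qH
qH | [_]YYY_YXXXXX
The non-blank tape span at halt is YYY_YXXXXX.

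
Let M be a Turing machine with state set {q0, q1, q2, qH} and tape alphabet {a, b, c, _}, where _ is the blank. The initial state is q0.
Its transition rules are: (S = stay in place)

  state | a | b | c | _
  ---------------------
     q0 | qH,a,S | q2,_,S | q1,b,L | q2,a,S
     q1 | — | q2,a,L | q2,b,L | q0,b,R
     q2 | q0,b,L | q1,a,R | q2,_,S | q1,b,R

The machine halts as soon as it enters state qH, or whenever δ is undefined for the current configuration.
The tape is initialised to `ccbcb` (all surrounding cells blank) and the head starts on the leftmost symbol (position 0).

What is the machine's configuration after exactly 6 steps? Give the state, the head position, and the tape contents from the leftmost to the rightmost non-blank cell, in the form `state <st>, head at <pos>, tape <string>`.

state q1, head at 1, tape babbcb

state=q0 head=0 tape=_[c]cbcb   (q0,c)→(q1,b,L)
state=q1 head=-1 tape=[_]bcbcb   (q1,_)→(q0,b,R)
state=q0 head=0 tape=b[b]cbcb   (q0,b)→(q2,_,S)
state=q2 head=0 tape=b[_]cbcb   (q2,_)→(q1,b,R)
state=q1 head=1 tape=bb[c]bcb   (q1,c)→(q2,b,L)
state=q2 head=0 tape=b[b]bbcb   (q2,b)→(q1,a,R)
state=q1 head=1 tape=ba[b]bcb
After 6 steps: state q1, head at 1, tape babbcb.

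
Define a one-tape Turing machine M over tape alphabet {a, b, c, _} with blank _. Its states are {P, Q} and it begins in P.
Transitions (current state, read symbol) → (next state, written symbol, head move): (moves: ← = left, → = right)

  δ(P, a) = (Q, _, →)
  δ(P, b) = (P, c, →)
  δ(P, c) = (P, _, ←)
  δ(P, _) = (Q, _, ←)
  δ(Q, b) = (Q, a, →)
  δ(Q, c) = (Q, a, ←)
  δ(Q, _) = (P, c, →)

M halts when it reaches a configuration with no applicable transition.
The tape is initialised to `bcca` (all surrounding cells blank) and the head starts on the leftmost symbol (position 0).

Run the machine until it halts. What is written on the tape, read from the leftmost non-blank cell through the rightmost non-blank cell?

state=P head=0 tape=____[b]cca   (P,b)→(P,c,→)
state=P head=1 tape=____c[c]ca   (P,c)→(P,_,←)
state=P head=0 tape=____[c]_ca   (P,c)→(P,_,←)
state=P head=-1 tape=___[_]__ca   (P,_)→(Q,_,←)
state=Q head=-2 tape=__[_]___ca   (Q,_)→(P,c,→)
state=P head=-1 tape=__c[_]__ca   (P,_)→(Q,_,←)
state=Q head=-2 tape=__[c]___ca   (Q,c)→(Q,a,←)
state=Q head=-3 tape=_[_]a___ca   (Q,_)→(P,c,→)
state=P head=-2 tape=_c[a]___ca   (P,a)→(Q,_,→)
state=Q head=-1 tape=_c_[_]__ca   (Q,_)→(P,c,→)
state=P head=0 tape=_c_c[_]_ca   (P,_)→(Q,_,←)
state=Q head=-1 tape=_c_[c]__ca   (Q,c)→(Q,a,←)
state=Q head=-2 tape=_c[_]a__ca   (Q,_)→(P,c,→)
state=P head=-1 tape=_cc[a]__ca   (P,a)→(Q,_,→)
state=Q head=0 tape=_cc_[_]_ca   (Q,_)→(P,c,→)
state=P head=1 tape=_cc_c[_]ca   (P,_)→(Q,_,←)
state=Q head=0 tape=_cc_[c]_ca   (Q,c)→(Q,a,←)
state=Q head=-1 tape=_cc[_]a_ca   (Q,_)→(P,c,→)
state=P head=0 tape=_ccc[a]_ca   (P,a)→(Q,_,→)
state=Q head=1 tape=_ccc_[_]ca   (Q,_)→(P,c,→)
state=P head=2 tape=_ccc_c[c]a   (P,c)→(P,_,←)
state=P head=1 tape=_ccc_[c]_a   (P,c)→(P,_,←)
state=P head=0 tape=_ccc[_]__a   (P,_)→(Q,_,←)
state=Q head=-1 tape=_cc[c]___a   (Q,c)→(Q,a,←)
state=Q head=-2 tape=_c[c]a___a   (Q,c)→(Q,a,←)
state=Q head=-3 tape=_[c]aa___a   (Q,c)→(Q,a,←)
state=Q head=-4 tape=[_]aaa___a   (Q,_)→(P,c,→)
state=P head=-3 tape=c[a]aa___a   (P,a)→(Q,_,→)
state=Q head=-2 tape=c_[a]a___a
The non-blank tape span at halt is c_aa___a.

c_aa___a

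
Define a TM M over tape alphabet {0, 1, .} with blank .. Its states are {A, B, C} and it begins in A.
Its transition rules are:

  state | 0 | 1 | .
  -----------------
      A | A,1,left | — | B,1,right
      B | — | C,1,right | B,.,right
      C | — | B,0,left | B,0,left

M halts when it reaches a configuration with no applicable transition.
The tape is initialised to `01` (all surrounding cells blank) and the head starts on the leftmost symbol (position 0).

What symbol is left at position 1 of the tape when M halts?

state=A head=0 tape=.[0]1   (A,0)→(A,1,left)
state=A head=-1 tape=[.]11   (A,.)→(B,1,right)
state=B head=0 tape=1[1]1   (B,1)→(C,1,right)
state=C head=1 tape=11[1]   (C,1)→(B,0,left)
state=B head=0 tape=1[1]0   (B,1)→(C,1,right)
state=C head=1 tape=11[0]
Cell 1 holds 0 when M halts.

0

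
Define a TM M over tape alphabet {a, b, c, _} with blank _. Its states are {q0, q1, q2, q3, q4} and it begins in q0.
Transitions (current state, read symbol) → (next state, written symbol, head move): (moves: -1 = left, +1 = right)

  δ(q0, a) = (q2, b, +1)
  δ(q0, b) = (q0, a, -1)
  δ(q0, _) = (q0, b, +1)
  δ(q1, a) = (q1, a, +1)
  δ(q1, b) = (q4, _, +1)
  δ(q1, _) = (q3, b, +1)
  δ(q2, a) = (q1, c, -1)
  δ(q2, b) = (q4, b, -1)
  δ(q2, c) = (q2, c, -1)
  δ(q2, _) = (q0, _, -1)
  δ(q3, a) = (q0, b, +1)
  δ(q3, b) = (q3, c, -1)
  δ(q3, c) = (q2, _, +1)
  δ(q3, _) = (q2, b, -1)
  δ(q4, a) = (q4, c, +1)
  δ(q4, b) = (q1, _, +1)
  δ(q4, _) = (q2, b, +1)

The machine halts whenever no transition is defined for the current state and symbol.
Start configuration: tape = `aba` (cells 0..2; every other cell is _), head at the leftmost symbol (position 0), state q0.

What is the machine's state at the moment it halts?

state=q0 head=0 tape=[a]ba__   (q0,a)→(q2,b,+1)
state=q2 head=1 tape=b[b]a__   (q2,b)→(q4,b,-1)
state=q4 head=0 tape=[b]ba__   (q4,b)→(q1,_,+1)
state=q1 head=1 tape=_[b]a__   (q1,b)→(q4,_,+1)
state=q4 head=2 tape=__[a]__   (q4,a)→(q4,c,+1)
state=q4 head=3 tape=__c[_]_   (q4,_)→(q2,b,+1)
state=q2 head=4 tape=__cb[_]   (q2,_)→(q0,_,-1)
state=q0 head=3 tape=__c[b]_   (q0,b)→(q0,a,-1)
state=q0 head=2 tape=__[c]a_
No transition is defined for (q0, c); M halts in state q0.

q0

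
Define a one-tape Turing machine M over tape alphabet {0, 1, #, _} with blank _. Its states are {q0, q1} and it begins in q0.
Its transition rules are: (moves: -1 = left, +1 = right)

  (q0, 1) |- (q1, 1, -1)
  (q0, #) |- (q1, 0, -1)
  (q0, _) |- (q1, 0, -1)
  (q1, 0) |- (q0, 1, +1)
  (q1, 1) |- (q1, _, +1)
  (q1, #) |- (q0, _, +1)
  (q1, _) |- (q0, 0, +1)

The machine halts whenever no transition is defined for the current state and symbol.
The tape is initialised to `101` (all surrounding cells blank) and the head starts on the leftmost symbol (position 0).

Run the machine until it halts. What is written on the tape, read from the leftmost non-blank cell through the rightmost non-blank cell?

10

state=q0 head=0 tape=_[1]01__   (q0,1)→(q1,1,-1)
state=q1 head=-1 tape=[_]101__   (q1,_)→(q0,0,+1)
state=q0 head=0 tape=0[1]01__   (q0,1)→(q1,1,-1)
state=q1 head=-1 tape=[0]101__   (q1,0)→(q0,1,+1)
state=q0 head=0 tape=1[1]01__   (q0,1)→(q1,1,-1)
state=q1 head=-1 tape=[1]101__   (q1,1)→(q1,_,+1)
state=q1 head=0 tape=_[1]01__   (q1,1)→(q1,_,+1)
state=q1 head=1 tape=__[0]1__   (q1,0)→(q0,1,+1)
state=q0 head=2 tape=__1[1]__   (q0,1)→(q1,1,-1)
state=q1 head=1 tape=__[1]1__   (q1,1)→(q1,_,+1)
state=q1 head=2 tape=___[1]__   (q1,1)→(q1,_,+1)
state=q1 head=3 tape=____[_]_   (q1,_)→(q0,0,+1)
state=q0 head=4 tape=____0[_]   (q0,_)→(q1,0,-1)
state=q1 head=3 tape=____[0]0   (q1,0)→(q0,1,+1)
state=q0 head=4 tape=____1[0]
The non-blank tape span at halt is 10.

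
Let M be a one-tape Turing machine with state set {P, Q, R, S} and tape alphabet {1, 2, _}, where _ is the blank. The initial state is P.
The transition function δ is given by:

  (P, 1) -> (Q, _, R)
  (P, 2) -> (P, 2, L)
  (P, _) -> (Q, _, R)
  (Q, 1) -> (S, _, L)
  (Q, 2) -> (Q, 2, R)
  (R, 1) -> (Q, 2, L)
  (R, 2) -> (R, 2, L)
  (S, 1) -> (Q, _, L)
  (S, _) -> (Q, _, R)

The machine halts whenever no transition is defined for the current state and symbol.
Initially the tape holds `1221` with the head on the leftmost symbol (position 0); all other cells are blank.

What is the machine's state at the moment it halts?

state=P head=0 tape=[1]221   (P,1)→(Q,_,R)
state=Q head=1 tape=_[2]21   (Q,2)→(Q,2,R)
state=Q head=2 tape=_2[2]1   (Q,2)→(Q,2,R)
state=Q head=3 tape=_22[1]   (Q,1)→(S,_,L)
state=S head=2 tape=_2[2]_
No transition is defined for (S, 2); M halts in state S.

S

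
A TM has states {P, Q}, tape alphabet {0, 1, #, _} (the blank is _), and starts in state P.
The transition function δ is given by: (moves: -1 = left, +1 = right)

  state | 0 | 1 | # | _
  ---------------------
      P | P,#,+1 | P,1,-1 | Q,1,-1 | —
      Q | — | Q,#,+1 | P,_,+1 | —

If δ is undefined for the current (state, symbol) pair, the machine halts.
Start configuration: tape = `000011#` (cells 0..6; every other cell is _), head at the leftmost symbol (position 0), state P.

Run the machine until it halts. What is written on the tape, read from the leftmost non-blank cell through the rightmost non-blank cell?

state=P head=0 tape=[0]00011#   (P,0)→(P,#,+1)
state=P head=1 tape=#[0]0011#   (P,0)→(P,#,+1)
state=P head=2 tape=##[0]011#   (P,0)→(P,#,+1)
state=P head=3 tape=###[0]11#   (P,0)→(P,#,+1)
state=P head=4 tape=####[1]1#   (P,1)→(P,1,-1)
state=P head=3 tape=###[#]11#   (P,#)→(Q,1,-1)
state=Q head=2 tape=##[#]111#   (Q,#)→(P,_,+1)
state=P head=3 tape=##_[1]11#   (P,1)→(P,1,-1)
state=P head=2 tape=##[_]111#
The non-blank tape span at halt is ##_111#.

##_111#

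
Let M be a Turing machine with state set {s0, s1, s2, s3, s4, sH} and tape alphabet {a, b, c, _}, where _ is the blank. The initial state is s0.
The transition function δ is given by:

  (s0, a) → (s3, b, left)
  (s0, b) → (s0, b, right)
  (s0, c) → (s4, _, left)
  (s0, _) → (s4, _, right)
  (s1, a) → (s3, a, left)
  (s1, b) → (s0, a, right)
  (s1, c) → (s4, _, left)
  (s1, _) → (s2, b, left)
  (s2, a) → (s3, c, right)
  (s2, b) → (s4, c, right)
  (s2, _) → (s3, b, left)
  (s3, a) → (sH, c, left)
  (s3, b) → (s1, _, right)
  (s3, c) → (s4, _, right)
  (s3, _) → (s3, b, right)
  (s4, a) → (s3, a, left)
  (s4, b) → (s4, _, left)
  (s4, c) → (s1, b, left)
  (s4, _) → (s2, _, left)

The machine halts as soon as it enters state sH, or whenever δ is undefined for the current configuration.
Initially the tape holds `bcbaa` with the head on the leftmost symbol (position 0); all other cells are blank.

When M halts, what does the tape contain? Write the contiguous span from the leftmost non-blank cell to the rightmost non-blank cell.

a_cbbca

state=s0 head=0 tape=___[b]cbaa   (s0,b)→(s0,b,right)
state=s0 head=1 tape=___b[c]baa   (s0,c)→(s4,_,left)
state=s4 head=0 tape=___[b]_baa   (s4,b)→(s4,_,left)
state=s4 head=-1 tape=__[_]__baa   (s4,_)→(s2,_,left)
state=s2 head=-2 tape=_[_]___baa   (s2,_)→(s3,b,left)
state=s3 head=-3 tape=[_]b___baa   (s3,_)→(s3,b,right)
state=s3 head=-2 tape=b[b]___baa   (s3,b)→(s1,_,right)
state=s1 head=-1 tape=b_[_]__baa   (s1,_)→(s2,b,left)
state=s2 head=-2 tape=b[_]b__baa   (s2,_)→(s3,b,left)
state=s3 head=-3 tape=[b]bb__baa   (s3,b)→(s1,_,right)
state=s1 head=-2 tape=_[b]b__baa   (s1,b)→(s0,a,right)
state=s0 head=-1 tape=_a[b]__baa   (s0,b)→(s0,b,right)
state=s0 head=0 tape=_ab[_]_baa   (s0,_)→(s4,_,right)
state=s4 head=1 tape=_ab_[_]baa   (s4,_)→(s2,_,left)
state=s2 head=0 tape=_ab[_]_baa   (s2,_)→(s3,b,left)
state=s3 head=-1 tape=_a[b]b_baa   (s3,b)→(s1,_,right)
state=s1 head=0 tape=_a_[b]_baa   (s1,b)→(s0,a,right)
state=s0 head=1 tape=_a_a[_]baa   (s0,_)→(s4,_,right)
state=s4 head=2 tape=_a_a_[b]aa   (s4,b)→(s4,_,left)
state=s4 head=1 tape=_a_a[_]_aa   (s4,_)→(s2,_,left)
state=s2 head=0 tape=_a_[a]__aa   (s2,a)→(s3,c,right)
state=s3 head=1 tape=_a_c[_]_aa   (s3,_)→(s3,b,right)
state=s3 head=2 tape=_a_cb[_]aa   (s3,_)→(s3,b,right)
state=s3 head=3 tape=_a_cbb[a]a   (s3,a)→(sH,c,left)
state=sH head=2 tape=_a_cb[b]ca
The non-blank tape span at halt is a_cbbca.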